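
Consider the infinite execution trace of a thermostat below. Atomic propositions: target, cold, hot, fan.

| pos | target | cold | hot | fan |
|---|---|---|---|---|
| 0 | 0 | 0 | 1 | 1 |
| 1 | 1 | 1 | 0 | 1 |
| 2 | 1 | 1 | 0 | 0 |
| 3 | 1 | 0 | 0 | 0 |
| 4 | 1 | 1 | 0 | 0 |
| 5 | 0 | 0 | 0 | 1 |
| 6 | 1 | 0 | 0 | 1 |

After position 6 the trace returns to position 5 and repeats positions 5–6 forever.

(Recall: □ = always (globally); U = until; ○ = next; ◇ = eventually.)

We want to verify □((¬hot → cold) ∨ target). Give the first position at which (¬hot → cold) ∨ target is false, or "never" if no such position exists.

Check (¬hot → cold) ∨ target at each position in order: 0 ✓, 1 ✓, 2 ✓, 3 ✓, 4 ✓.
At position 5 the labels are {fan}, so (¬hot → cold) ∨ target is false there. This is the first violation.

5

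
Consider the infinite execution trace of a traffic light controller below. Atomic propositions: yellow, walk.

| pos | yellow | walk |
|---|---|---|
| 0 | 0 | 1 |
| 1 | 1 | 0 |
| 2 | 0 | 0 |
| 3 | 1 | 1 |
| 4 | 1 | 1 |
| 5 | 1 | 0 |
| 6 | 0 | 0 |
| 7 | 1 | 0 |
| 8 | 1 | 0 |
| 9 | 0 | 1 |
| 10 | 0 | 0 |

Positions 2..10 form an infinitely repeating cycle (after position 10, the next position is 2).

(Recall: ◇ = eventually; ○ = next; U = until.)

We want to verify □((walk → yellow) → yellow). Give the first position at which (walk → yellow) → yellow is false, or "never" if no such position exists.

2

Check (walk → yellow) → yellow at each position in order: 0 ✓, 1 ✓.
At position 2 the labels are {}, so (walk → yellow) → yellow is false there. This is the first violation.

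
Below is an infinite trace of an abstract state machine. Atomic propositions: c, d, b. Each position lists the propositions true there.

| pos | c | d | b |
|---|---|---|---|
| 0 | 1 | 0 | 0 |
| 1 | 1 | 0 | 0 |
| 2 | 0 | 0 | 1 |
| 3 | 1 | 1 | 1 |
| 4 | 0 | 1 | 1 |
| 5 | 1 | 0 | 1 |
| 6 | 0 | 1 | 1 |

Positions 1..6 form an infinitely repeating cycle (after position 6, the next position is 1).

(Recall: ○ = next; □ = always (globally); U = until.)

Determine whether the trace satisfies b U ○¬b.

Walking from position 0: ○¬b first holds at position 0, and b holds at every earlier position along the way, so b U ○¬b holds.

Yes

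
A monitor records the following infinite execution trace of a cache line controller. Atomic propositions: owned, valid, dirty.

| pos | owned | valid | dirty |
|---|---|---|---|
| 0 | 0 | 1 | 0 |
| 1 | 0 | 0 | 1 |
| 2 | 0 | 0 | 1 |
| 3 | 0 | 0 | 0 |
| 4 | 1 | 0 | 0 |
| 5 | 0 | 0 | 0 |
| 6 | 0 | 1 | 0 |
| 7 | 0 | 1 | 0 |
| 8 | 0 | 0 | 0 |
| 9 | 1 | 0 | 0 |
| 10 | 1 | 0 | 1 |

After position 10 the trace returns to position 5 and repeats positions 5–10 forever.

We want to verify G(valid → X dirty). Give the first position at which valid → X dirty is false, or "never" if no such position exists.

Check valid → X dirty at each position in order: 0 ✓, 1 ✓, 2 ✓, 3 ✓, 4 ✓, 5 ✓.
At position 6 the labels are {valid} and the next position 7 has {valid}, so valid → X dirty is false there. This is the first violation.

6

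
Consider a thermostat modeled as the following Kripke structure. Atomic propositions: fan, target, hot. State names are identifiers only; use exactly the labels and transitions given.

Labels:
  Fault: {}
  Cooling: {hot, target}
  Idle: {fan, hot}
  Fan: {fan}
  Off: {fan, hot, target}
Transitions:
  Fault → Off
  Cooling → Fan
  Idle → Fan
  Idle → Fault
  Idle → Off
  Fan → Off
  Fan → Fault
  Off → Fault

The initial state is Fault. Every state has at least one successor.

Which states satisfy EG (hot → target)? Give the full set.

{Fault, Cooling, Fan, Off}

States satisfying hot → target: {Fault, Cooling, Fan, Off}.
States satisfying EG (hot → target): {Fault, Cooling, Fan, Off}.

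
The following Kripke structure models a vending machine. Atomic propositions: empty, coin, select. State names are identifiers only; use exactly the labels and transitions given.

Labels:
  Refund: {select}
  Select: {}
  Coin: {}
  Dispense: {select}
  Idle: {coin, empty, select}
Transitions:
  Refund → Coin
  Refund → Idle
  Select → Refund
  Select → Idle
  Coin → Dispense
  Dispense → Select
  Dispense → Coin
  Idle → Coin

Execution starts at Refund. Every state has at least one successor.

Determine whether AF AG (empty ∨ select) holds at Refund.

States satisfying AG (empty ∨ select): ∅.
States satisfying AF AG (empty ∨ select): ∅.
There is a path from Refund along which AG (empty ∨ select) never holds.
Refund ∉ Sat(AF AG (empty ∨ select)).

Does not hold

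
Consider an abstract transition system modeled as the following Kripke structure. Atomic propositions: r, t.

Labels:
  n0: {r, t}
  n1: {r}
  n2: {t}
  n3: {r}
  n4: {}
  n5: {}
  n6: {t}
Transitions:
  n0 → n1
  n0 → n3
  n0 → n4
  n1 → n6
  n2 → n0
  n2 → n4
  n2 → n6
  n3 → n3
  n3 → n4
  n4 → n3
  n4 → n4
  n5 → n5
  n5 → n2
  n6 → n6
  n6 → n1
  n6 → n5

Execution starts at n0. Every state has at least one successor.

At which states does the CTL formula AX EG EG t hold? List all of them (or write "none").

{n1}

States satisfying EG EG t: {n2, n6}.
States satisfying AX EG EG t: {n1}.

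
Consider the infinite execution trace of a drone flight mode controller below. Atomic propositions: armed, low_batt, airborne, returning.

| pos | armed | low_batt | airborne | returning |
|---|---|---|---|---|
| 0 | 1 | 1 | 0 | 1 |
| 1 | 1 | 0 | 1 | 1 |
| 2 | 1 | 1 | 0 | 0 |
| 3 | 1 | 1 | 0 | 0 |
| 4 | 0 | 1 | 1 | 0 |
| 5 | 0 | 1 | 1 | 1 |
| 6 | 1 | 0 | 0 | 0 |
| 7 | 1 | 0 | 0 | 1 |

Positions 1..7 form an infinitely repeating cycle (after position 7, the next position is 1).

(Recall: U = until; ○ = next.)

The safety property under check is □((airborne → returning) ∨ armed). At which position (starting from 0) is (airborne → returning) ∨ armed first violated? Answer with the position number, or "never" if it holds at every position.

Check (airborne → returning) ∨ armed at each position in order: 0 ✓, 1 ✓, 2 ✓, 3 ✓.
At position 4 the labels are {airborne, low_batt}, so (airborne → returning) ∨ armed is false there. This is the first violation.

4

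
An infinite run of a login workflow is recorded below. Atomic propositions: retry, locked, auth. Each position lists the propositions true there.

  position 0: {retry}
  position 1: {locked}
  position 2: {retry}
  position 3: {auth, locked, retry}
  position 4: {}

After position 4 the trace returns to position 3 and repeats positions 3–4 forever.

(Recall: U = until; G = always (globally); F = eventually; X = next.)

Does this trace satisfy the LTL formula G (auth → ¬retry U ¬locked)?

Violated

auth → ¬retry U ¬locked must hold at every position from 0 onward. It fails at position 3, so G (auth → ¬retry U ¬locked) is false.
Positions where auth holds: 3.
Check ¬retry U ¬locked at each: 3→fails.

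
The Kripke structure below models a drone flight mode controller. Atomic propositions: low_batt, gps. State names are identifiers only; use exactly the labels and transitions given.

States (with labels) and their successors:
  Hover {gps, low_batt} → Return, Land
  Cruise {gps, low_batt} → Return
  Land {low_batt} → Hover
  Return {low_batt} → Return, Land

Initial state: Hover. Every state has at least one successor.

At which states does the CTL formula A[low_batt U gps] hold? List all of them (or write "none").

{Hover, Cruise, Land}

States satisfying low_batt: {Hover, Cruise, Land, Return}.
States satisfying gps: {Hover, Cruise}.
States satisfying A[low_batt U gps]: {Hover, Cruise, Land}.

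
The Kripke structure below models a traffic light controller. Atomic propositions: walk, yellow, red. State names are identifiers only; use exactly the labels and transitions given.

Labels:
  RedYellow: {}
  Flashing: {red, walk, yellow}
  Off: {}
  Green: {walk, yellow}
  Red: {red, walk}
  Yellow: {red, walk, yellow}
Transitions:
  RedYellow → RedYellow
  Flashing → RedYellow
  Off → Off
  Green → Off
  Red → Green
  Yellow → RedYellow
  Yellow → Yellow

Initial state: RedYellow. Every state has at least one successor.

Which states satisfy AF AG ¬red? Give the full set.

{RedYellow, Flashing, Off, Green, Red}

States satisfying AG ¬red: {RedYellow, Off, Green}.
States satisfying AF AG ¬red: {RedYellow, Flashing, Off, Green, Red}.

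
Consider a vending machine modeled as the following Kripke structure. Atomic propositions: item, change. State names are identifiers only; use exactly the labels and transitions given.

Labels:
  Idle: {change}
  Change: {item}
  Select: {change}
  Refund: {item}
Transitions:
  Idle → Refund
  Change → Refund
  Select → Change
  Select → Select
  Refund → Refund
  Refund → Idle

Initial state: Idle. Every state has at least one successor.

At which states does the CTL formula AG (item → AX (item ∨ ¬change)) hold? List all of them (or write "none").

none

States satisfying item → AX (item ∨ ¬change): {Idle, Change, Select}.
States satisfying AG (item → AX (item ∨ ¬change)): ∅.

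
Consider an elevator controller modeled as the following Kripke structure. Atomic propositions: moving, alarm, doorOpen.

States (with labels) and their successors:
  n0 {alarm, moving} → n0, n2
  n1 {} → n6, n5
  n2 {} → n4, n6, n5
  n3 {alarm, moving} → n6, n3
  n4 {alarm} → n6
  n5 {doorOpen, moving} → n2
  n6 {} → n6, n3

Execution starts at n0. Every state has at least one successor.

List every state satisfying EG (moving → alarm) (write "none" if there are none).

States satisfying moving → alarm: {n0, n1, n2, n3, n4, n6}.
States satisfying EG (moving → alarm): {n0, n1, n2, n3, n4, n6}.

{n0, n1, n2, n3, n4, n6}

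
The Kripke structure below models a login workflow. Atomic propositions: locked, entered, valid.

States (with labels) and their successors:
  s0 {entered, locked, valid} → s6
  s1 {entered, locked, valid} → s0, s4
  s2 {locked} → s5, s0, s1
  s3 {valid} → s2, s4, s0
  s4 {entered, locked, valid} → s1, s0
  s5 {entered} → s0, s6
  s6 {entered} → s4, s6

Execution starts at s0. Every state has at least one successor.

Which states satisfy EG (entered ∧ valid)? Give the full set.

States satisfying entered ∧ valid: {s0, s1, s4}.
States satisfying EG (entered ∧ valid): {s1, s4}.

{s1, s4}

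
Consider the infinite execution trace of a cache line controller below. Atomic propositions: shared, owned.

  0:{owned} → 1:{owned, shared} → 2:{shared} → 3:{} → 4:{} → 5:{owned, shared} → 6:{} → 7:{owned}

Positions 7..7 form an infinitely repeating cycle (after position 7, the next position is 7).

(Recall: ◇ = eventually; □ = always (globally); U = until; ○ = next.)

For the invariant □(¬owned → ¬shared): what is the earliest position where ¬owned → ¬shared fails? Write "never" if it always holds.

Check ¬owned → ¬shared at each position in order: 0 ✓, 1 ✓.
At position 2 the labels are {shared}, so ¬owned → ¬shared is false there. This is the first violation.

2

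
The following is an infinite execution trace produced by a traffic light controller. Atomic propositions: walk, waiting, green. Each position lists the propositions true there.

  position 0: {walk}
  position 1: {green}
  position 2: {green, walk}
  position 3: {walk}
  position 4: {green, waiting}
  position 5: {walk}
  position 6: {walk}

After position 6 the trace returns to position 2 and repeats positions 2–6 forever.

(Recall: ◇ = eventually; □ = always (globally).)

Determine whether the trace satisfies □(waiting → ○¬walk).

waiting → ○¬walk must hold at every position from 0 onward. It fails at position 4, so □(waiting → ○¬walk) is false.
Positions where waiting holds: 4.
Check ○¬walk at each: 4→fails.

Violated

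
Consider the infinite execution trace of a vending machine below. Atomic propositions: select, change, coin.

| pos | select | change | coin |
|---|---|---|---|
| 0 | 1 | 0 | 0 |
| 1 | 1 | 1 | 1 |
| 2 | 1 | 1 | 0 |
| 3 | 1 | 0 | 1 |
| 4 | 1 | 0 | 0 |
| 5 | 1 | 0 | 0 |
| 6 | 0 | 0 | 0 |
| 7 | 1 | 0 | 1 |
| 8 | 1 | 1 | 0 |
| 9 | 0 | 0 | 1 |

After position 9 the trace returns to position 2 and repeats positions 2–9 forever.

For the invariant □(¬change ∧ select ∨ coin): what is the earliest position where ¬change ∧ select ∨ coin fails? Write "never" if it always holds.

2

Check ¬change ∧ select ∨ coin at each position in order: 0 ✓, 1 ✓.
At position 2 the labels are {change, select}, so ¬change ∧ select ∨ coin is false there. This is the first violation.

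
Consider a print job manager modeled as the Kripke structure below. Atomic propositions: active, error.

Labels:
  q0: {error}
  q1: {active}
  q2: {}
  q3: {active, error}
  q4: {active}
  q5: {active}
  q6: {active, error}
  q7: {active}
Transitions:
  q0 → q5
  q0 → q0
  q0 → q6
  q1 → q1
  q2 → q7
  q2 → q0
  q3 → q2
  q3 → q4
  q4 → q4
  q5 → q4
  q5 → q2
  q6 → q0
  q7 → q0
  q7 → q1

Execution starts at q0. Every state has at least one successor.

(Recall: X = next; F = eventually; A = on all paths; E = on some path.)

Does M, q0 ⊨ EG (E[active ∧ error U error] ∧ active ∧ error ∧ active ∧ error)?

No

States satisfying EG (E[active ∧ error U error] ∧ active ∧ error ∧ active ∧ error): ∅.
No suitable path/successor from q0 witnesses the formula.
q0 ∉ Sat(EG (E[active ∧ error U error] ∧ active ∧ error ∧ active ∧ error)).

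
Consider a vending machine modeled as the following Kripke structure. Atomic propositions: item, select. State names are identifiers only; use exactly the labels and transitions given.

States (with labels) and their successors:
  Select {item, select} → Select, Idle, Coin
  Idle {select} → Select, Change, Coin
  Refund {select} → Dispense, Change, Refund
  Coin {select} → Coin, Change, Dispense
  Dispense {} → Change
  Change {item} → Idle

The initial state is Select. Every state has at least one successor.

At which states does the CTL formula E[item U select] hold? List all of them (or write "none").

{Select, Idle, Refund, Coin, Change}

States satisfying item: {Select, Change}.
States satisfying select: {Select, Idle, Refund, Coin}.
States satisfying E[item U select]: {Select, Idle, Refund, Coin, Change}.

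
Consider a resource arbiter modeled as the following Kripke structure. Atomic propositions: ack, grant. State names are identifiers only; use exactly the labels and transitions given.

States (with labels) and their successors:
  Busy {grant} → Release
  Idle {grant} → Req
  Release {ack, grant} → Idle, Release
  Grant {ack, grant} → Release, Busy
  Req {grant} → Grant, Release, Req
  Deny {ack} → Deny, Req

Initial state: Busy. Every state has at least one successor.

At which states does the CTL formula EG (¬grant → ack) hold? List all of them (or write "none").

States satisfying ¬grant → ack: {Busy, Idle, Release, Grant, Req, Deny}.
States satisfying EG (¬grant → ack): {Busy, Idle, Release, Grant, Req, Deny}.

{Busy, Idle, Release, Grant, Req, Deny}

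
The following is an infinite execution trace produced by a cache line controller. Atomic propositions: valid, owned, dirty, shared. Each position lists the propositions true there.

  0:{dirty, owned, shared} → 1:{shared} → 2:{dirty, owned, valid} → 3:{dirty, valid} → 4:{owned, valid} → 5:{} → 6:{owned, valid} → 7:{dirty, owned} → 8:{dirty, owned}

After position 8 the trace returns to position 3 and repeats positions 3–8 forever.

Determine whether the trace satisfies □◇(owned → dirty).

◇(owned → dirty) holds at every position 0..8, and those are all positions ever visited, so □◇(owned → dirty) holds.

Satisfied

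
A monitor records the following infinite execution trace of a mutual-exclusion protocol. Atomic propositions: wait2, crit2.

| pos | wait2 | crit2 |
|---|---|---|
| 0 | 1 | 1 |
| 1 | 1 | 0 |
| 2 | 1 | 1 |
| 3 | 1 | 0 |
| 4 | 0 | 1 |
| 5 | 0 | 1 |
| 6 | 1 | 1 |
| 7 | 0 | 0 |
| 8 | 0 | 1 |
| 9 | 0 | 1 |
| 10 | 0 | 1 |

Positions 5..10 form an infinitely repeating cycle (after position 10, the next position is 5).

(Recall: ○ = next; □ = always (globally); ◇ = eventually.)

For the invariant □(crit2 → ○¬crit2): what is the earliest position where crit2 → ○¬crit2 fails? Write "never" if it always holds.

4

Check crit2 → ○¬crit2 at each position in order: 0 ✓, 1 ✓, 2 ✓, 3 ✓.
At position 4 the labels are {crit2} and the next position 5 has {crit2}, so crit2 → ○¬crit2 is false there. This is the first violation.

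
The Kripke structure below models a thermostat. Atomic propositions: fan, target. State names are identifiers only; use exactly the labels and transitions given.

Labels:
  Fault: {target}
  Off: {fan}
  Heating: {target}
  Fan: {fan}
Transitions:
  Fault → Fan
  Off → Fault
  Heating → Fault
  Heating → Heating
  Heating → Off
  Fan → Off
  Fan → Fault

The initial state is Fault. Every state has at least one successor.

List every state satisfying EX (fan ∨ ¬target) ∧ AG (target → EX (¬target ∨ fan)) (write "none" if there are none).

{Fault, Heating, Fan}

States satisfying fan ∨ ¬target: {Off, Fan}.
States satisfying EX (fan ∨ ¬target): {Fault, Heating, Fan}.
States satisfying target → EX (¬target ∨ fan): {Fault, Off, Heating, Fan}.
States satisfying AG (target → EX (¬target ∨ fan)): {Fault, Off, Heating, Fan}.
States satisfying EX (fan ∨ ¬target) ∧ AG (target → EX (¬target ∨ fan)): {Fault, Heating, Fan}.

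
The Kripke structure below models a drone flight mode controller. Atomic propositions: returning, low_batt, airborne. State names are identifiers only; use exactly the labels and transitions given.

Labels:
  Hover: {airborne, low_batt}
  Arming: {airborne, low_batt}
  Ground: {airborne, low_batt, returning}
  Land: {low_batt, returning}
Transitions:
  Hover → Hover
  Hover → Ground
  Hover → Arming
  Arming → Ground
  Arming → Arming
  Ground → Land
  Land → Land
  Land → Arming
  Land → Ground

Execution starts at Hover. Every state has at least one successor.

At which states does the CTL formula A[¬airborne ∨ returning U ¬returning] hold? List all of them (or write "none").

{Hover, Arming}

States satisfying ¬airborne ∨ returning: {Ground, Land}.
States satisfying ¬returning: {Hover, Arming}.
States satisfying A[¬airborne ∨ returning U ¬returning]: {Hover, Arming}.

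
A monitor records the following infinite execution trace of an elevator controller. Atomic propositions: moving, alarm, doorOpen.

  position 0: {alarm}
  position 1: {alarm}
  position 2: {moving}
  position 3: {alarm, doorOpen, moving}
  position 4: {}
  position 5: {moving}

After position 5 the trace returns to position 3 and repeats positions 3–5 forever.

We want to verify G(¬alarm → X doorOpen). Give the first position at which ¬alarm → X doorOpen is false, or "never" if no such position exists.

4

Check ¬alarm → X doorOpen at each position in order: 0 ✓, 1 ✓, 2 ✓, 3 ✓.
At position 4 the labels are {} and the next position 5 has {moving}, so ¬alarm → X doorOpen is false there. This is the first violation.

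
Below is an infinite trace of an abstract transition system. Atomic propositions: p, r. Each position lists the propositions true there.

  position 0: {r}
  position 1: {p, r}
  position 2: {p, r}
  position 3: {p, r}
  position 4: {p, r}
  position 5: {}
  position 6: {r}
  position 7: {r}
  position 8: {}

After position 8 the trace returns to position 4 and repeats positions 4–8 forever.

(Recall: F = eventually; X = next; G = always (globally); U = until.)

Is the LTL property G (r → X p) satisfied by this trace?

r → X p must hold at every position from 0 onward. It fails at position 4, so G (r → X p) is false.
Positions where r holds: 0, 1, 2, 3, 4, 6, 7.
Check X p at each: 0→ok, 1→ok, 2→ok, 3→ok, 4→fails, 6→fails, 7→fails.

No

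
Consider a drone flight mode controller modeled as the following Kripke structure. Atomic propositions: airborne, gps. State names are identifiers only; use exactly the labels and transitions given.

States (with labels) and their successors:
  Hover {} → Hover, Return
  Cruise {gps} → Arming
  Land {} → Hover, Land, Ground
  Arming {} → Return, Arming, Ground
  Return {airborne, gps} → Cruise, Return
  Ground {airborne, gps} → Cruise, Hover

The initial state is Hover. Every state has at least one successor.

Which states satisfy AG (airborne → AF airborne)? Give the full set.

States satisfying airborne → AF airborne: {Hover, Cruise, Land, Arming, Return, Ground}.
States satisfying AG (airborne → AF airborne): {Hover, Cruise, Land, Arming, Return, Ground}.

{Hover, Cruise, Land, Arming, Return, Ground}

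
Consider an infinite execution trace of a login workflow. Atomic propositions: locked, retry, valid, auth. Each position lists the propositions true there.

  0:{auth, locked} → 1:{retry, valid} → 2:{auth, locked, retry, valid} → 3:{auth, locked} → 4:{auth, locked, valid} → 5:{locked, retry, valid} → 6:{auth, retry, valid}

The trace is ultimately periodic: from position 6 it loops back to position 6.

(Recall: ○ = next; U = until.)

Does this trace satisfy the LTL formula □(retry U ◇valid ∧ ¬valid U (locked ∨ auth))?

No

retry U ◇valid ∧ ¬valid U (locked ∨ auth) must hold at every position from 0 onward. It fails at position 1, so □(retry U ◇valid ∧ ¬valid U (locked ∨ auth)) is false.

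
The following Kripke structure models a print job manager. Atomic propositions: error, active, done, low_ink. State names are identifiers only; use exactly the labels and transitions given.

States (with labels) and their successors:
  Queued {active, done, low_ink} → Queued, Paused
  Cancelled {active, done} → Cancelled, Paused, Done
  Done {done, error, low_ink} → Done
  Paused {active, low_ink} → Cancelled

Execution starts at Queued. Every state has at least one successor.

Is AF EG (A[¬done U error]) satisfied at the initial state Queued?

States satisfying EG (A[¬done U error]): {Done}.
States satisfying AF EG (A[¬done U error]): {Done}.
There is a path from Queued along which EG (A[¬done U error]) never holds.
Queued ∉ Sat(AF EG (A[¬done U error])).

Violated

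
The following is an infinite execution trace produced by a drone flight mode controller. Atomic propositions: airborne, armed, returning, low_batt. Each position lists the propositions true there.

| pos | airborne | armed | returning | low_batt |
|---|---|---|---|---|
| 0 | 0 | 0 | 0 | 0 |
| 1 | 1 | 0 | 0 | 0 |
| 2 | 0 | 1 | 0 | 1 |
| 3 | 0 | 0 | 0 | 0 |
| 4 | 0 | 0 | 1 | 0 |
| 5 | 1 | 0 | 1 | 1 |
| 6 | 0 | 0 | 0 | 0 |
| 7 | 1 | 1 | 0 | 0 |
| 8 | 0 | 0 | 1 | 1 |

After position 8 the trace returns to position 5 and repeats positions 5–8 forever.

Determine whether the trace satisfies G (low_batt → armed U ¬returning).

low_batt → armed U ¬returning must hold at every position from 0 onward. It fails at position 5, so G (low_batt → armed U ¬returning) is false.
Positions where low_batt holds: 2, 5, 8.
Check armed U ¬returning at each: 2→ok, 5→fails, 8→fails.

Violated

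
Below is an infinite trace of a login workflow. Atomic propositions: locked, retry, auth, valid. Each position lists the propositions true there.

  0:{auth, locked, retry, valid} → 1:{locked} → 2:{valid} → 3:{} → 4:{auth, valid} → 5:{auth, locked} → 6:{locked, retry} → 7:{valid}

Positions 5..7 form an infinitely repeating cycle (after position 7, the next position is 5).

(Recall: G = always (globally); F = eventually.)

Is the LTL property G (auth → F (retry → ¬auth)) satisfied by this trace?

auth → F (retry → ¬auth) holds at every position 0..7, and those are all positions ever visited, so G (auth → F (retry → ¬auth)) holds.
Positions where auth holds: 0, 4, 5.
Check F (retry → ¬auth) at each: 0→ok, 4→ok, 5→ok.

Satisfied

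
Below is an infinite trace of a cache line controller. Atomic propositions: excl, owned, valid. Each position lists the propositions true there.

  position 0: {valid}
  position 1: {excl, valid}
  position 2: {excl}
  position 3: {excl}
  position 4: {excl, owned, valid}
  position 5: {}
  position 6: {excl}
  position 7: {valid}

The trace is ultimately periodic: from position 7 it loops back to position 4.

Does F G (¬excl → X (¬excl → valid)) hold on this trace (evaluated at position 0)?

Holds

G (¬excl → X (¬excl → valid)) holds at position 0, which is reachable from 0, so F G (¬excl → X (¬excl → valid)) holds.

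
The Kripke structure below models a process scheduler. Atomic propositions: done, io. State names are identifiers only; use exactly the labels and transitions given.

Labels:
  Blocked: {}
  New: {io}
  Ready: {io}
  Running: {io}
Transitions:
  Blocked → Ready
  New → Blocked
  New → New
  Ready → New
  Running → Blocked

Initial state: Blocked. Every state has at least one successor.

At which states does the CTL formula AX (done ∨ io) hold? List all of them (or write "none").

{Blocked, Ready}

States satisfying done ∨ io: {New, Ready, Running}.
States satisfying AX (done ∨ io): {Blocked, Ready}.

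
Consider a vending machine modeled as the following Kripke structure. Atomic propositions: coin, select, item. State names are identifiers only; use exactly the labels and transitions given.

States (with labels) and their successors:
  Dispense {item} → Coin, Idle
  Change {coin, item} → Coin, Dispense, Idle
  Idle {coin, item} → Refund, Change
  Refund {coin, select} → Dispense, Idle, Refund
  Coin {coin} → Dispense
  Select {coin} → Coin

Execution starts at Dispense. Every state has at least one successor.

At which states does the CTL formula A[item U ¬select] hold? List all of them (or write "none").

{Dispense, Change, Idle, Coin, Select}

States satisfying item: {Dispense, Change, Idle}.
States satisfying ¬select: {Dispense, Change, Idle, Coin, Select}.
States satisfying A[item U ¬select]: {Dispense, Change, Idle, Coin, Select}.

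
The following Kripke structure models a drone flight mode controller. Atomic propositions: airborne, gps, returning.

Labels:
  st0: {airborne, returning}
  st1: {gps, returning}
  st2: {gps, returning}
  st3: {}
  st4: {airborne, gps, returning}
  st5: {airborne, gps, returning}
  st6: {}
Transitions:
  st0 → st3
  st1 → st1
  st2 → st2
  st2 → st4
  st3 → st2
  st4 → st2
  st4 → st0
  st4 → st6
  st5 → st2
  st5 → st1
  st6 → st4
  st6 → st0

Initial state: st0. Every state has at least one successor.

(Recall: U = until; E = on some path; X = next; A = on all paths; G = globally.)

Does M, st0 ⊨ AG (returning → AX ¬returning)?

States satisfying returning → AX ¬returning: {st0, st3, st6}.
States satisfying AG (returning → AX ¬returning): ∅.
st2 is reachable from st0 and violates returning → AX ¬returning, so AG fails at st0.
st0 ∉ Sat(AG (returning → AX ¬returning)).

No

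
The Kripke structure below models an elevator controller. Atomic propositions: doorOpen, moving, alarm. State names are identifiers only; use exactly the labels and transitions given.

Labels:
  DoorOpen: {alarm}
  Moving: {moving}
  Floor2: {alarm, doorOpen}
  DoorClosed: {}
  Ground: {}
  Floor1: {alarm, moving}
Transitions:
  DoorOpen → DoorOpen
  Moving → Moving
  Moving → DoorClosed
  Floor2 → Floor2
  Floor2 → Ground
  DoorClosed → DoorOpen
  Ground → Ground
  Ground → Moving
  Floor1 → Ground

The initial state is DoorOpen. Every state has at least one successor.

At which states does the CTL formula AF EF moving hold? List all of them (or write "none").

{Moving, Floor2, Ground, Floor1}

States satisfying EF moving: {Moving, Floor2, Ground, Floor1}.
States satisfying AF EF moving: {Moving, Floor2, Ground, Floor1}.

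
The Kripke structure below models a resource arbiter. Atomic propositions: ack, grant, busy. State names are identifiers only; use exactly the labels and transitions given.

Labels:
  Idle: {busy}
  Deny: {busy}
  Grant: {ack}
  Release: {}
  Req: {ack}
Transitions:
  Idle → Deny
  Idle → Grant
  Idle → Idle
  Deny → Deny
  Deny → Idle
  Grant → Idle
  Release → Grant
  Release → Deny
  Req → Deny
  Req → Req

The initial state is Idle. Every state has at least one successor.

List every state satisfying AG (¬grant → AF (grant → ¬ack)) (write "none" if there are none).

{Idle, Deny, Grant, Release, Req}

States satisfying ¬grant → AF (grant → ¬ack): {Idle, Deny, Grant, Release, Req}.
States satisfying AG (¬grant → AF (grant → ¬ack)): {Idle, Deny, Grant, Release, Req}.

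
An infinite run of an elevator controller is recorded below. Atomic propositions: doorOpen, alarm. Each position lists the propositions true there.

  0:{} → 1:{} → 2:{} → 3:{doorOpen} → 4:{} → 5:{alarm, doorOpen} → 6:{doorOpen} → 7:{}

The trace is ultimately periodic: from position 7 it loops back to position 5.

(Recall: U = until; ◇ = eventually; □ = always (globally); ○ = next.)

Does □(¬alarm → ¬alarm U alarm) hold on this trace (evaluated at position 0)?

Satisfied

¬alarm → ¬alarm U alarm holds at every position 0..7, and those are all positions ever visited, so □(¬alarm → ¬alarm U alarm) holds.
Positions where ¬alarm holds: 0, 1, 2, 3, 4, 6, 7.
Check ¬alarm U alarm at each: 0→ok, 1→ok, 2→ok, 3→ok, 4→ok, 6→ok, 7→ok.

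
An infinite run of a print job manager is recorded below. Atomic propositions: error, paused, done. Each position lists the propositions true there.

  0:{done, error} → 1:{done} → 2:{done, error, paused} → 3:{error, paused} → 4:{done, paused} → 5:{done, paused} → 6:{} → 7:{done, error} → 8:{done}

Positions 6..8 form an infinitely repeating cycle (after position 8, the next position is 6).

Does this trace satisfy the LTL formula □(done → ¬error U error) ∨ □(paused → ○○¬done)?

Yes

done → ¬error U error holds at every position 0..8, and those are all positions ever visited, so □(done → ¬error U error) holds.
Positions where done holds: 0, 1, 2, 4, 5, 7, 8.
Check ¬error U error at each: 0→ok, 1→ok, 2→ok, 4→ok, 5→ok, 7→ok, 8→ok.
paused → ○○¬done must hold at every position from 0 onward. It fails at position 2, so □(paused → ○○¬done) is false.
Positions where paused holds: 2, 3, 4, 5.
Check ○○¬done at each: 2→fails, 3→fails, 4→ok, 5→fails.
At position 0: □(done → ¬error U error) is true; □(paused → ○○¬done) is false; so □(done → ¬error U error) ∨ □(paused → ○○¬done) is true.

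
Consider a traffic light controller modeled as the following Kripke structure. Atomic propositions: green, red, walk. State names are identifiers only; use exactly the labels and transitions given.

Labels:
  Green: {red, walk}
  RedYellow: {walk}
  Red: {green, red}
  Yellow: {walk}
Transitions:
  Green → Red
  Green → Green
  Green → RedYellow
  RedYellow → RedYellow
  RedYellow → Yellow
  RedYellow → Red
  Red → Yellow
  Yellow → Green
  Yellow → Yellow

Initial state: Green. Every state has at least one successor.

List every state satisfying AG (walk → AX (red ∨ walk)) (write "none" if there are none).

{Green, RedYellow, Red, Yellow}

States satisfying walk → AX (red ∨ walk): {Green, RedYellow, Red, Yellow}.
States satisfying AG (walk → AX (red ∨ walk)): {Green, RedYellow, Red, Yellow}.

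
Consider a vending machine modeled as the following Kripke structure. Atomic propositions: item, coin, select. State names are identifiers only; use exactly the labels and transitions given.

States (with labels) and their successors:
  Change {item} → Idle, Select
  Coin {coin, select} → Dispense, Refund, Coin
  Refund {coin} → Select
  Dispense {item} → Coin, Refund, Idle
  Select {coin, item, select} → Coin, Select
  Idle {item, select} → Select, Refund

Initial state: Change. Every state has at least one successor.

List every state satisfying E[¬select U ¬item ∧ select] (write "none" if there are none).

{Coin, Dispense}

States satisfying ¬select: {Change, Refund, Dispense}.
States satisfying ¬item ∧ select: {Coin}.
States satisfying E[¬select U ¬item ∧ select]: {Coin, Dispense}.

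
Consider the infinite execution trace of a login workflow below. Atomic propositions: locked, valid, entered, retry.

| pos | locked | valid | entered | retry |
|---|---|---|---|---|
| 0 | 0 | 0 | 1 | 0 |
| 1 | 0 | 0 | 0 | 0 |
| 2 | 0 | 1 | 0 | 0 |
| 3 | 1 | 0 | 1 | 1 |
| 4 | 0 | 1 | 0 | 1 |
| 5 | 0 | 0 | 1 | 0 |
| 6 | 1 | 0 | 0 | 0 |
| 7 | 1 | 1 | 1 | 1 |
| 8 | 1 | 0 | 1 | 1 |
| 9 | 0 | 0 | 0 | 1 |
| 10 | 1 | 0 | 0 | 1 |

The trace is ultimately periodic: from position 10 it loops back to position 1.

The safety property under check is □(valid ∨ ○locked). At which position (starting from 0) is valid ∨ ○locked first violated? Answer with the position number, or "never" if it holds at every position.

0

At position 0 the labels are {entered} and the next position 1 has {}, so valid ∨ ○locked is false there. This is the first violation.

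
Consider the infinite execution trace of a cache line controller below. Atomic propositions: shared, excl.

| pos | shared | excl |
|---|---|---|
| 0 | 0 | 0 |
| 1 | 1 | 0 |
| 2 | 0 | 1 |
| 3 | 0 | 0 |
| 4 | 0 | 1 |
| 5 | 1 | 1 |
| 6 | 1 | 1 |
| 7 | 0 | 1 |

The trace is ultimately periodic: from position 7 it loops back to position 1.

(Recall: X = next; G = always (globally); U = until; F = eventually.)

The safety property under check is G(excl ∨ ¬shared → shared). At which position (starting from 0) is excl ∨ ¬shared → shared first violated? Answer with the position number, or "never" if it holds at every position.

At position 0 the labels are {}, so excl ∨ ¬shared → shared is false there. This is the first violation.

0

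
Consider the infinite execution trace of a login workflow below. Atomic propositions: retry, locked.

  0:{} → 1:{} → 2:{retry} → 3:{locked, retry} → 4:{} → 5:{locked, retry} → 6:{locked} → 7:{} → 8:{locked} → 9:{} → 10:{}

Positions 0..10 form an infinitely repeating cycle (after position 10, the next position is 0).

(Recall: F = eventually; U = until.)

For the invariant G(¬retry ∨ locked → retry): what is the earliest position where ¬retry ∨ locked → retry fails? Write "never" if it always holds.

At position 0 the labels are {}, so ¬retry ∨ locked → retry is false there. This is the first violation.

0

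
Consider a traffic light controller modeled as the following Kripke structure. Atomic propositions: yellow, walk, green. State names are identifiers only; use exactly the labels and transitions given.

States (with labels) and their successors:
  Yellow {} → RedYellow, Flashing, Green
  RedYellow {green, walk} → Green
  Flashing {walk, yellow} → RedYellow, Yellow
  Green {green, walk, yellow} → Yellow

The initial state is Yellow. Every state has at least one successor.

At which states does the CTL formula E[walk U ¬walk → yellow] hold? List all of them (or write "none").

{RedYellow, Flashing, Green}

States satisfying walk: {RedYellow, Flashing, Green}.
States satisfying ¬walk → yellow: {RedYellow, Flashing, Green}.
States satisfying E[walk U ¬walk → yellow]: {RedYellow, Flashing, Green}.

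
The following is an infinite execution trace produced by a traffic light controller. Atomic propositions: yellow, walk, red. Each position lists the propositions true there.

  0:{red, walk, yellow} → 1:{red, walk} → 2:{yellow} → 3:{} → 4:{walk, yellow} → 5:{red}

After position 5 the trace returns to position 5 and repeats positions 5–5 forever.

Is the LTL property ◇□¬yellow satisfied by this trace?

Satisfied

□¬yellow holds at position 5, which is reachable from 0, so ◇□¬yellow holds.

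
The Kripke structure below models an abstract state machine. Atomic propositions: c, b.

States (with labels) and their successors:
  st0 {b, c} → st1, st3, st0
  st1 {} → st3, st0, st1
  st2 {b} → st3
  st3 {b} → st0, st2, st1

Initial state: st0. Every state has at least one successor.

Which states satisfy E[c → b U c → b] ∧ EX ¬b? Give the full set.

{st0, st1, st3}

States satisfying c → b: {st0, st1, st2, st3}.
States satisfying E[c → b U c → b]: {st0, st1, st2, st3}.
States satisfying ¬b: {st1}.
States satisfying EX ¬b: {st0, st1, st3}.
States satisfying E[c → b U c → b] ∧ EX ¬b: {st0, st1, st3}.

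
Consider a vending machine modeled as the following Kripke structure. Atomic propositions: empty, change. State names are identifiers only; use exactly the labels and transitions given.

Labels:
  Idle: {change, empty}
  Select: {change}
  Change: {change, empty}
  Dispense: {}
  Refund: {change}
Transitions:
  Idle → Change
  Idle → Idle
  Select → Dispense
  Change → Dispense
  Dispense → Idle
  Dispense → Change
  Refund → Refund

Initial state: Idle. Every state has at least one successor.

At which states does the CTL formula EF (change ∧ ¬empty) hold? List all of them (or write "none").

States satisfying change ∧ ¬empty: {Select, Refund}.
States satisfying EF (change ∧ ¬empty): {Select, Refund}.

{Select, Refund}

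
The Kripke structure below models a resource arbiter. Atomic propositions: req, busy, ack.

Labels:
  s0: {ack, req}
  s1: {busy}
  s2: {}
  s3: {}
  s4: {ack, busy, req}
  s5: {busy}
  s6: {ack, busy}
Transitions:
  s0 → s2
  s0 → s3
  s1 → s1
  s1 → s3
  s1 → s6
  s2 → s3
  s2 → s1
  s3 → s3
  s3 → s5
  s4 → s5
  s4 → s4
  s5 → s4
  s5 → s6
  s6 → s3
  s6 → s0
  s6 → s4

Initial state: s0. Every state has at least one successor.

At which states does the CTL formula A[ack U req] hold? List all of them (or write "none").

States satisfying ack: {s0, s4, s6}.
States satisfying req: {s0, s4}.
States satisfying A[ack U req]: {s0, s4}.

{s0, s4}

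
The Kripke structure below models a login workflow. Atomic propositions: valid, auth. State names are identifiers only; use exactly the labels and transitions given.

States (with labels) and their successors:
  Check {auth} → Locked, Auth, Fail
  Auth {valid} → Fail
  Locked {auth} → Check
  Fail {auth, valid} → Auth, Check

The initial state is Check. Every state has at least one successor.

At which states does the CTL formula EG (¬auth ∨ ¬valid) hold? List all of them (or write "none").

{Check, Locked}

States satisfying ¬auth ∨ ¬valid: {Check, Auth, Locked}.
States satisfying EG (¬auth ∨ ¬valid): {Check, Locked}.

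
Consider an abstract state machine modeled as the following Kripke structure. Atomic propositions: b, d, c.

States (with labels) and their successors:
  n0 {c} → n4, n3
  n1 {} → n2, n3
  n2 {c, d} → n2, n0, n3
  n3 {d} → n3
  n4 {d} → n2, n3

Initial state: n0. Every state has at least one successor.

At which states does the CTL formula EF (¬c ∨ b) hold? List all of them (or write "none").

{n0, n1, n2, n3, n4}

States satisfying ¬c ∨ b: {n1, n3, n4}.
States satisfying EF (¬c ∨ b): {n0, n1, n2, n3, n4}.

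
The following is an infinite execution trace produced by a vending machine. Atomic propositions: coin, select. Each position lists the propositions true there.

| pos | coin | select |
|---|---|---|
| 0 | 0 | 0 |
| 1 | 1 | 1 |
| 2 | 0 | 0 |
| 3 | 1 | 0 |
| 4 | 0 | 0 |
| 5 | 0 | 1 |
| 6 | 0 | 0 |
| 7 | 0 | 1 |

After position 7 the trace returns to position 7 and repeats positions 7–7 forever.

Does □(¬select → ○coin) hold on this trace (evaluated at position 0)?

No

¬select → ○coin must hold at every position from 0 onward. It fails at position 3, so □(¬select → ○coin) is false.
Positions where ¬select holds: 0, 2, 3, 4, 6.
Check ○coin at each: 0→ok, 2→ok, 3→fails, 4→fails, 6→fails.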